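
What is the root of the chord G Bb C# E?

C#

Reordering G, Bb, C#, E into stacked thirds gives C#–E–G–Bb; the bottom of that stack, C#, is the root.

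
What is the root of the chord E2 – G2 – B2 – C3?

E, G, B, C are the tones of a C major seventh chord (C–E–G–B), making C the root.

C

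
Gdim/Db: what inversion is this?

second inversion

Gdim/Db means G diminished with Db in the bass. Db is the fifth of G diminished (G–Bb–Db), so this is second inversion.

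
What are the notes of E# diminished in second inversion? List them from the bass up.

B, E#, G#

E# diminished is E#–G#–B. Second inversion puts the fifth (B) in the bass, with the remaining tones above: B, E#, G#.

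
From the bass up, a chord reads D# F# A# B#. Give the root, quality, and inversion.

Reducing to letter names: D#, F#, A#, B#. These stack in thirds as B#–D#–F#–A# — a B# half-diminished seventh chord.
With the third (D#) in the bass, the chord is in first inversion (figured bass 6/5).

B# half-diminished seventh, first inversion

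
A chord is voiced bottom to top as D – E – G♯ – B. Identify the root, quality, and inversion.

The pitch classes D, E, G#, B arrange in thirds as E–G#–B–D: an E dominant seventh chord.
The lowest note is D, the seventh of the chord, so this is third inversion (figured bass 4/2).

E dominant seventh, third inversion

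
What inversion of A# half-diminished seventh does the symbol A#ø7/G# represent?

A#ø7/G# means A# half-diminished seventh with G# in the bass. G# is the seventh of A# half-diminished seventh (A#–C#–E–G#), so this is third inversion.

third inversion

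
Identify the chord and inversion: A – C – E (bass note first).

Reducing to letter names: A, C, E. These stack in thirds as A–C–E — an A minor triad.
With the root (A) in the bass, the chord is in root position (figured bass 5/3).

A minor, root position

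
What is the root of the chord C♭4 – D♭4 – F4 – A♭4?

Cb, Db, F, Ab are the tones of a Db dominant seventh chord (Db–F–Ab–Cb), making Db the root.

Db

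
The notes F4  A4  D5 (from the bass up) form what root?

D

F, A, D are the tones of a D minor triad (D–F–A), making D the root.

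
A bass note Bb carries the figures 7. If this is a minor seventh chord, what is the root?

Bb

The figures 7 mean the root of the chord is in the bass. If Bb is the root of a minor seventh chord, the root is Bb (chord tones Bb–Db–F–Ab).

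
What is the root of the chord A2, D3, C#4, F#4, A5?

The distinct letter names are A, D, C#, F#. Arranged as a stack of thirds they read D–F#–A–C#, so D is the root (a D major seventh chord).

D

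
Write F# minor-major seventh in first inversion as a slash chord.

First inversion of F# minor-major seventh has the third (A) in the bass. As a slash chord: F#m(maj7)/A.

F#m(maj7)/A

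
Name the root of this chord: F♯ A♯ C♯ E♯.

F#

F#, A#, C#, E# are the tones of an F# major seventh chord (F#–A#–C#–E#), making F# the root.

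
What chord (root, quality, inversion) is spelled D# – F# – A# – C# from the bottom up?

D# minor seventh, root position

The pitch classes D#, F#, A#, C# arrange in thirds as D#–F#–A#–C#: a D# minor seventh chord.
D# is the root of D# minor seventh; root in the bass means root position (figured bass 7).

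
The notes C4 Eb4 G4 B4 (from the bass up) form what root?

C, Eb, G, B are the tones of a C minor-major seventh chord (C–Eb–G–B), making C the root.

C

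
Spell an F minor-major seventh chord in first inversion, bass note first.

Ab, C, E, F

The chord tones are F–Ab–C–E. With the third (Ab) lowest for first inversion: Ab, C, E, F.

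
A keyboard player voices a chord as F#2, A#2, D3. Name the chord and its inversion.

The pitch classes F#, A#, D arrange in thirds as D–F#–A#: a D augmented triad.
F# is the third of D augmented; third in the bass means first inversion (figured bass 6).

D augmented, first inversion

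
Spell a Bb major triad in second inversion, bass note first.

F, Bb, D

The chord tones are Bb–D–F. With the fifth (F) lowest for second inversion: F, Bb, D.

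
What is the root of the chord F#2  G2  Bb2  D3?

Reordering F#, G, Bb, D into stacked thirds gives G–Bb–D–F#; the bottom of that stack, G, is the root.

G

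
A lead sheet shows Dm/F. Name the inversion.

Dm/F means D minor with F in the bass. F is the third of D minor (D–F–A), so this is first inversion.

first inversion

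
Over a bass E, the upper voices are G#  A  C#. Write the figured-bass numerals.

The notes E, G#, A, C# stack in thirds as A–C#–E–G# — an A major seventh chord. The bass E is the fifth, so this is second inversion: figured 4/3.

4/3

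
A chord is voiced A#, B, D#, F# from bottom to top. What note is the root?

B

A#, B, D#, F# are the tones of a B major seventh chord (B–D#–F#–A#), making B the root.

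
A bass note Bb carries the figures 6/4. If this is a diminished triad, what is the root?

The figures 6/4 mean the fifth of the chord is in the bass. If Bb is the fifth of a diminished triad, the root is E (chord tones E–G–Bb).

E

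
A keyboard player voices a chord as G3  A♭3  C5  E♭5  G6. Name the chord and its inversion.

Ab major seventh, third inversion

Reducing to letter names: G, Ab, C, Eb. These stack in thirds as Ab–C–Eb–G — an Ab major seventh chord.
G is the seventh of Ab major seventh; seventh in the bass means third inversion (figured bass 4/2).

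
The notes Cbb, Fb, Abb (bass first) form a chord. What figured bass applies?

The notes Cbb, Fb, Abb stack in thirds as Fb–Abb–Cbb — an Fb diminished triad. The bass Cbb is the fifth, so this is second inversion: figured 6/4.

6/4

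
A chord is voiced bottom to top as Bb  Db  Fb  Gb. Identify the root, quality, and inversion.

Gb dominant seventh, first inversion

The distinct note names are Bb, Db, Fb, Gb. Stacked in thirds they read Gb–Bb–Db–Fb, which is a dominant seventh chord on Gb.
The lowest note is Bb, the third of the chord, so this is first inversion (figured bass 6/5).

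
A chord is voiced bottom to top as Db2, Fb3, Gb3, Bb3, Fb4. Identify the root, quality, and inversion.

Gb dominant seventh, second inversion

The pitch classes Db, Fb, Gb, Bb arrange in thirds as Gb–Bb–Db–Fb: a Gb dominant seventh chord.
The lowest note is Db, the fifth of the chord, so this is second inversion (figured bass 4/3).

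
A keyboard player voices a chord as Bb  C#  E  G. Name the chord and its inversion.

C# diminished seventh, third inversion

The pitch classes Bb, C#, E, G arrange in thirds as C#–E–G–Bb: a C# diminished seventh chord.
Bb is the seventh of C# diminished seventh; seventh in the bass means third inversion (figured bass 4/2).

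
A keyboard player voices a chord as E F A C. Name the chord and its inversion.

Reducing to letter names: E, F, A, C. These stack in thirds as F–A–C–E — an F major seventh chord.
With the seventh (E) in the bass, the chord is in third inversion (figured bass 4/2).

F major seventh, third inversion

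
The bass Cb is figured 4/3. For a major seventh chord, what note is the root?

Fb

The figures 4/3 mean the fifth of the chord is in the bass. If Cb is the fifth of a major seventh chord, the root is Fb (chord tones Fb–Ab–Cb–Eb).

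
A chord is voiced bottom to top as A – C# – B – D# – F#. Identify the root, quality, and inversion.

The pitch classes A, C#, B, D#, F# arrange in thirds as B–D#–F#–A–C#: a B dominant ninth chord.
The lowest note is A, the seventh of the chord, so this is third inversion.

B dominant ninth, third inversion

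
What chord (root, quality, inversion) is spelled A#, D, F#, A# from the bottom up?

D augmented, second inversion

The pitch classes A#, D, F# arrange in thirds as D–F#–A#: a D augmented triad.
A# is the fifth of D augmented; fifth in the bass means second inversion (figured bass 6/4).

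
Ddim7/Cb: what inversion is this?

Ddim7/Cb means D diminished seventh with Cb in the bass. Cb is the seventh of D diminished seventh (D–F–Ab–Cb), so this is third inversion.

third inversion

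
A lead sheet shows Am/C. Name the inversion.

Am/C means A minor with C in the bass. C is the third of A minor (A–C–E), so this is first inversion.

first inversion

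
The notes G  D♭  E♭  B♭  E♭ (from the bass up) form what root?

Reordering G, Db, Eb, Bb into stacked thirds gives Eb–G–Bb–Db; the bottom of that stack, Eb, is the root.

Eb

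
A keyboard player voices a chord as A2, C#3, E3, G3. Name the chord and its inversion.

A dominant seventh, root position

Reducing to letter names: A, C#, E, G. These stack in thirds as A–C#–E–G — an A dominant seventh chord.
The lowest note is A, the root of the chord, so this is root position (figured bass 7).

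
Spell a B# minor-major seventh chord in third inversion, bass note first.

A##, B#, D#, F##

Spelling B# minor-major seventh: B#–D#–F##–A##. In third inversion the seventh is bass, giving A##, B#, D#, F## from the bottom.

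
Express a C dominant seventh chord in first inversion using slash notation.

First inversion of C dominant seventh has the third (E) in the bass. As a slash chord: C7/E.

C7/E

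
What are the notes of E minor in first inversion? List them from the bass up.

The chord tones are E–G–B. With the third (G) lowest for first inversion: G, B, E.

G, B, E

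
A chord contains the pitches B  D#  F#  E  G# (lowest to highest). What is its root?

E

B, D#, F#, E, G# are the tones of an E major ninth chord (E–G#–B–D#–F#), making E the root.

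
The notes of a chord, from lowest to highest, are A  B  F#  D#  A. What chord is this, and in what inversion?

Reducing to letter names: A, B, F#, D#. These stack in thirds as B–D#–F#–A — a B dominant seventh chord.
With the seventh (A) in the bass, the chord is in third inversion (figured bass 4/2).

B dominant seventh, third inversion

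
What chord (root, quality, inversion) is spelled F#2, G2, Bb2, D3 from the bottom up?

Reducing to letter names: F#, G, Bb, D. These stack in thirds as G–Bb–D–F# — a G minor-major seventh chord.
With the seventh (F#) in the bass, the chord is in third inversion (figured bass 4/2).

G minor-major seventh, third inversion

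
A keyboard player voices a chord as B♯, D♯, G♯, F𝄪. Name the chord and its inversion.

G# major seventh, first inversion

The distinct note names are B#, D#, G#, F##. Stacked in thirds they read G#–B#–D#–F##, which is a major seventh chord on G#.
The lowest note is B#, the third of the chord, so this is first inversion (figured bass 6/5).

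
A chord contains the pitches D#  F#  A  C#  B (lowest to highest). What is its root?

B

Reordering D#, F#, A, C#, B into stacked thirds gives B–D#–F#–A–C#; the bottom of that stack, B, is the root.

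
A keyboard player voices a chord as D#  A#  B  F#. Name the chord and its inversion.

The distinct note names are D#, A#, B, F#. Stacked in thirds they read B–D#–F#–A#, which is a major seventh chord on B.
D# is the third of B major seventh; third in the bass means first inversion (figured bass 6/5).

B major seventh, first inversion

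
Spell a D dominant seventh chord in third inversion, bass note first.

D dominant seventh is D–F#–A–C. Third inversion puts the seventh (C) in the bass, with the remaining tones above: C, D, F#, A.

C, D, F#, A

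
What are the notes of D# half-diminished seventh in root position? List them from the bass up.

Spelling D# half-diminished seventh: D#–F#–A–C#. In root position the root is bass, giving D#, F#, A, C# from the bottom.

D#, F#, A, C#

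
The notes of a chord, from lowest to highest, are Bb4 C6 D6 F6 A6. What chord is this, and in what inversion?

Bb major ninth, root position

The pitch classes Bb, C, D, F, A arrange in thirds as Bb–D–F–A–C: a Bb major ninth chord.
Bb is the root of Bb major ninth; root in the bass means root position.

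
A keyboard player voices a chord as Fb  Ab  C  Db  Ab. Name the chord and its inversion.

Db minor-major seventh, first inversion

The pitch classes Fb, Ab, C, Db arrange in thirds as Db–Fb–Ab–C: a Db minor-major seventh chord.
With the third (Fb) in the bass, the chord is in first inversion (figured bass 6/5).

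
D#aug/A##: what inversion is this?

second inversion

D#aug/A## means D# augmented with A## in the bass. A## is the fifth of D# augmented (D#–F##–A##), so this is second inversion.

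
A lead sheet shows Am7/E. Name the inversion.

Am7/E means A minor seventh with E in the bass. E is the fifth of A minor seventh (A–C–E–G), so this is second inversion.

second inversion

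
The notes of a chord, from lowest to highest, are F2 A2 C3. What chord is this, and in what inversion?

F major, root position

Reducing to letter names: F, A, C. These stack in thirds as F–A–C — an F major triad.
With the root (F) in the bass, the chord is in root position (figured bass 5/3).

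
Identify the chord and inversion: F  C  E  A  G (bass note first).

F major ninth, root position

The distinct note names are F, C, E, A, G. Stacked in thirds they read F–A–C–E–G, which is a major ninth chord on F.
With the root (F) in the bass, the chord is in root position.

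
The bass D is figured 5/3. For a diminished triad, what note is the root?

The figures 5/3 mean the root of the chord is in the bass. If D is the root of a diminished triad, the root is D (chord tones D–F–Ab).

D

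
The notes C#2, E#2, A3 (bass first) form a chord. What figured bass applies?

6

The notes C#, E#, A stack in thirds as A–C#–E# — an A augmented triad. The bass C# is the third, so this is first inversion: figured 6.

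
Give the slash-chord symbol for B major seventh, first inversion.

First inversion of B major seventh has the third (D#) in the bass. As a slash chord: Bmaj7/D#.

Bmaj7/D#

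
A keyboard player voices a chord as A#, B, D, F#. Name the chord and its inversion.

Reducing to letter names: A#, B, D, F#. These stack in thirds as B–D–F#–A# — a B minor-major seventh chord.
With the seventh (A#) in the bass, the chord is in third inversion (figured bass 4/2).

B minor-major seventh, third inversion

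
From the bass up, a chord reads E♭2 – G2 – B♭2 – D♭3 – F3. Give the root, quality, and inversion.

Eb dominant ninth, root position

The pitch classes Eb, G, Bb, Db, F arrange in thirds as Eb–G–Bb–Db–F: an Eb dominant ninth chord.
The lowest note is Eb, the root of the chord, so this is root position.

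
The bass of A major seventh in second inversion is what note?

E

The fifth of A major seventh (A–C#–E–G#) is E; that is the bass in second inversion.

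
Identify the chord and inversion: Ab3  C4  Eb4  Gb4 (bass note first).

The distinct note names are Ab, C, Eb, Gb. Stacked in thirds they read Ab–C–Eb–Gb, which is a dominant seventh chord on Ab.
The lowest note is Ab, the root of the chord, so this is root position (figured bass 7).

Ab dominant seventh, root position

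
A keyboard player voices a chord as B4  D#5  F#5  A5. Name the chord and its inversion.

B dominant seventh, root position

Reducing to letter names: B, D#, F#, A. These stack in thirds as B–D#–F#–A — a B dominant seventh chord.
The lowest note is B, the root of the chord, so this is root position (figured bass 7).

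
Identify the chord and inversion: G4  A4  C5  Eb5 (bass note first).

A half-diminished seventh, third inversion

The pitch classes G, A, C, Eb arrange in thirds as A–C–Eb–G: an A half-diminished seventh chord.
G is the seventh of A half-diminished seventh; seventh in the bass means third inversion (figured bass 4/2).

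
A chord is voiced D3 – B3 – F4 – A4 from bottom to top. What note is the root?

D, B, F, A are the tones of a B half-diminished seventh chord (B–D–F–A), making B the root.

B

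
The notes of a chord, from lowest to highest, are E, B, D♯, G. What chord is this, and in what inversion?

E minor-major seventh, root position

The distinct note names are E, B, D#, G. Stacked in thirds they read E–G–B–D#, which is a minor-major seventh chord on E.
With the root (E) in the bass, the chord is in root position (figured bass 7).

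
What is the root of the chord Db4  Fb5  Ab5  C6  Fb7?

Db, Fb, Ab, C are the tones of a Db minor-major seventh chord (Db–Fb–Ab–C), making Db the root.

Db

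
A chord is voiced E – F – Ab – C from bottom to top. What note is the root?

F

Reordering E, F, Ab, C into stacked thirds gives F–Ab–C–E; the bottom of that stack, F, is the root.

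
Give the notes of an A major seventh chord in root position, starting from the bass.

A, C#, E, G#

Spelling A major seventh: A–C#–E–G#. In root position the root is bass, giving A, C#, E, G# from the bottom.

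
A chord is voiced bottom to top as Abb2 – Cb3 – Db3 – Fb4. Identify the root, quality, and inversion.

Db half-diminished seventh, second inversion

The pitch classes Abb, Cb, Db, Fb arrange in thirds as Db–Fb–Abb–Cb: a Db half-diminished seventh chord.
Abb is the fifth of Db half-diminished seventh; fifth in the bass means second inversion (figured bass 4/3).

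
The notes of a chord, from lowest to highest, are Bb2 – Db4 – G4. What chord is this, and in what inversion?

G diminished, first inversion

The distinct note names are Bb, Db, G. Stacked in thirds they read G–Bb–Db, which is a diminished triad on G.
With the third (Bb) in the bass, the chord is in first inversion (figured bass 6).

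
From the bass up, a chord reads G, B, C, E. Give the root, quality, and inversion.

Reducing to letter names: G, B, C, E. These stack in thirds as C–E–G–B — a C major seventh chord.
The lowest note is G, the fifth of the chord, so this is second inversion (figured bass 4/3).

C major seventh, second inversion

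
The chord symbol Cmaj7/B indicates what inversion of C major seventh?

Cmaj7/B means C major seventh with B in the bass. B is the seventh of C major seventh (C–E–G–B), so this is third inversion.

third inversion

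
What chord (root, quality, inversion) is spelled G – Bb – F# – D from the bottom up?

Reducing to letter names: G, Bb, F#, D. These stack in thirds as G–Bb–D–F# — a G minor-major seventh chord.
G is the root of G minor-major seventh; root in the bass means root position (figured bass 7).

G minor-major seventh, root position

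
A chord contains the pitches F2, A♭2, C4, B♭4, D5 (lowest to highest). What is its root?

Bb

F, Ab, C, Bb, D are the tones of a Bb dominant ninth chord (Bb–D–F–Ab–C), making Bb the root.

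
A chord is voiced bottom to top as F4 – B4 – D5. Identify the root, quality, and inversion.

The distinct note names are F, B, D. Stacked in thirds they read B–D–F, which is a diminished triad on B.
F is the fifth of B diminished; fifth in the bass means second inversion (figured bass 6/4).

B diminished, second inversion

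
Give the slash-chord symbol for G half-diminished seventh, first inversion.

First inversion of G half-diminished seventh has the third (Bb) in the bass. As a slash chord: Gø7/Bb.

Gø7/Bb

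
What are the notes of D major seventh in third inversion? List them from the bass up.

C#, D, F#, A

The chord tones are D–F#–A–C#. With the seventh (C#) lowest for third inversion: C#, D, F#, A.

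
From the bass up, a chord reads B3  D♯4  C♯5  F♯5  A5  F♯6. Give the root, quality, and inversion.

The distinct note names are B, D#, C#, F#, A. Stacked in thirds they read B–D#–F#–A–C#, which is a dominant ninth chord on B.
B is the root of B dominant ninth; root in the bass means root position.

B dominant ninth, root position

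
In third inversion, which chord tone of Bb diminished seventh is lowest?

In third inversion the seventh is lowest. For Bb diminished seventh (Bb–Db–Fb–Abb) that is Abb.

Abb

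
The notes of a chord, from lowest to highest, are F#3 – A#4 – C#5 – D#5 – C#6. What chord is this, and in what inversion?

D# minor seventh, first inversion

The pitch classes F#, A#, C#, D# arrange in thirds as D#–F#–A#–C#: a D# minor seventh chord.
The lowest note is F#, the third of the chord, so this is first inversion (figured bass 6/5).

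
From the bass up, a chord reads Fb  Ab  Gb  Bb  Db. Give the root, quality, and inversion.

Reducing to letter names: Fb, Ab, Gb, Bb, Db. These stack in thirds as Gb–Bb–Db–Fb–Ab — a Gb dominant ninth chord.
Fb is the seventh of Gb dominant ninth; seventh in the bass means third inversion.

Gb dominant ninth, third inversion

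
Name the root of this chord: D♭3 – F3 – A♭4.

Db, F, Ab are the tones of a Db major triad (Db–F–Ab), making Db the root.

Db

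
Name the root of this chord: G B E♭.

Eb

Reordering G, B, Eb into stacked thirds gives Eb–G–B; the bottom of that stack, Eb, is the root.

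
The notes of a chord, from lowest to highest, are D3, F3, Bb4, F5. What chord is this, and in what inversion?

Bb major, first inversion

The distinct note names are D, F, Bb. Stacked in thirds they read Bb–D–F, which is a major triad on Bb.
With the third (D) in the bass, the chord is in first inversion (figured bass 6).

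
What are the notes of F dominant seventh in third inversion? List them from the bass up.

The chord tones are F–A–C–Eb. With the seventh (Eb) lowest for third inversion: Eb, F, A, C.

Eb, F, A, C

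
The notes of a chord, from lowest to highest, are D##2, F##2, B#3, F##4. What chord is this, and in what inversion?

B# major, first inversion

The distinct note names are D##, F##, B#. Stacked in thirds they read B#–D##–F##, which is a major triad on B#.
The lowest note is D##, the third of the chord, so this is first inversion (figured bass 6).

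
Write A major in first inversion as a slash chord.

Amaj/C#

First inversion of A major has the third (C#) in the bass. As a slash chord: Amaj/C#.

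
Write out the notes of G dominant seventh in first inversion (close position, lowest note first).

Spelling G dominant seventh: G–B–D–F. In first inversion the third is bass, giving B, D, F, G from the bottom.

B, D, F, G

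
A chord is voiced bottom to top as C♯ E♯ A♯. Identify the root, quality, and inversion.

A# minor, first inversion

The distinct note names are C#, E#, A#. Stacked in thirds they read A#–C#–E#, which is a minor triad on A#.
With the third (C#) in the bass, the chord is in first inversion (figured bass 6).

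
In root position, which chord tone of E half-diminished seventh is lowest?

E

The root of E half-diminished seventh (E–G–Bb–D) is E; that is the bass in root position.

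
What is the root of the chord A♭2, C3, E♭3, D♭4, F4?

Db

The distinct letter names are Ab, C, Eb, Db, F. Arranged as a stack of thirds they read Db–F–Ab–C–Eb, so Db is the root (a Db major ninth chord).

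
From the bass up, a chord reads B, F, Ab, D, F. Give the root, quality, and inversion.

B diminished seventh, root position

Reducing to letter names: B, F, Ab, D. These stack in thirds as B–D–F–Ab — a B diminished seventh chord.
B is the root of B diminished seventh; root in the bass means root position (figured bass 7).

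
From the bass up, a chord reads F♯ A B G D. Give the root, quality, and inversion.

G major ninth, third inversion

The distinct note names are F#, A, B, G, D. Stacked in thirds they read G–B–D–F#–A, which is a major ninth chord on G.
With the seventh (F#) in the bass, the chord is in third inversion.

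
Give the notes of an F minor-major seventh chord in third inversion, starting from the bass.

Spelling F minor-major seventh: F–Ab–C–E. In third inversion the seventh is bass, giving E, F, Ab, C from the bottom.

E, F, Ab, C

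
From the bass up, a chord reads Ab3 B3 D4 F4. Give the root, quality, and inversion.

The pitch classes Ab, B, D, F arrange in thirds as B–D–F–Ab: a B diminished seventh chord.
Ab is the seventh of B diminished seventh; seventh in the bass means third inversion (figured bass 4/2).

B diminished seventh, third inversion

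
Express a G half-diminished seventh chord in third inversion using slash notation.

Third inversion of G half-diminished seventh has the seventh (F) in the bass. As a slash chord: Gø7/F.

Gø7/F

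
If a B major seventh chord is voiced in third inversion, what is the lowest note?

A#

In third inversion the seventh is lowest. For B major seventh (B–D#–F#–A#) that is A#.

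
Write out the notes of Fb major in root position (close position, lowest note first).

Fb, Ab, Cb

Fb major is Fb–Ab–Cb. Root position puts the root (Fb) in the bass, with the remaining tones above: Fb, Ab, Cb.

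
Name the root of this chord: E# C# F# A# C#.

F#

Reordering E#, C#, F#, A# into stacked thirds gives F#–A#–C#–E#; the bottom of that stack, F#, is the root.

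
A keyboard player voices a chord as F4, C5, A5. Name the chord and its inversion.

F major, root position

The pitch classes F, C, A arrange in thirds as F–A–C: an F major triad.
With the root (F) in the bass, the chord is in root position (figured bass 5/3).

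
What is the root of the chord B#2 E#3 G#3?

Reordering B#, E#, G# into stacked thirds gives E#–G#–B#; the bottom of that stack, E#, is the root.

E#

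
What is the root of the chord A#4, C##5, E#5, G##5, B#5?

A#

The distinct letter names are A#, C##, E#, G##, B#. Arranged as a stack of thirds they read A#–C##–E#–G##–B#, so A# is the root (an A# major ninth chord).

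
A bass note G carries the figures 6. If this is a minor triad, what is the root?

The figures 6 mean the third of the chord is in the bass. If G is the third of a minor triad, the root is E (chord tones E–G–B).

E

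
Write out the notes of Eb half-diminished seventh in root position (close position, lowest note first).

Eb, Gb, Bbb, Db

Spelling Eb half-diminished seventh: Eb–Gb–Bbb–Db. In root position the root is bass, giving Eb, Gb, Bbb, Db from the bottom.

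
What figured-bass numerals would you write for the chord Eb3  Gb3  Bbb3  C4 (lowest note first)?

6/5

The notes Eb, Gb, Bbb, C stack in thirds as C–Eb–Gb–Bbb — a C diminished seventh chord. The bass Eb is the third, so this is first inversion: figured 6/5.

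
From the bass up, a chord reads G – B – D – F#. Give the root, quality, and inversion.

G major seventh, root position

The distinct note names are G, B, D, F#. Stacked in thirds they read G–B–D–F#, which is a major seventh chord on G.
G is the root of G major seventh; root in the bass means root position (figured bass 7).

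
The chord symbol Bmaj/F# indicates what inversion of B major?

second inversion

Bmaj/F# means B major with F# in the bass. F# is the fifth of B major (B–D#–F#), so this is second inversion.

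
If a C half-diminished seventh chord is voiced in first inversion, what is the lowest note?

Eb

The third of C half-diminished seventh (C–Eb–Gb–Bb) is Eb; that is the bass in first inversion.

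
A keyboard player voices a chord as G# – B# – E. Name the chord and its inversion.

E augmented, first inversion

Reducing to letter names: G#, B#, E. These stack in thirds as E–G#–B# — an E augmented triad.
With the third (G#) in the bass, the chord is in first inversion (figured bass 6).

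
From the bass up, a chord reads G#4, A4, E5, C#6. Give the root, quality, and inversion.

A major seventh, third inversion

The pitch classes G#, A, E, C# arrange in thirds as A–C#–E–G#: an A major seventh chord.
G# is the seventh of A major seventh; seventh in the bass means third inversion (figured bass 4/2).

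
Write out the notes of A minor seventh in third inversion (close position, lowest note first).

A minor seventh is A–C–E–G. Third inversion puts the seventh (G) in the bass, with the remaining tones above: G, A, C, E.

G, A, C, E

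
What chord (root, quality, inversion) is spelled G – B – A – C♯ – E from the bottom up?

A dominant ninth, third inversion

The pitch classes G, B, A, C#, E arrange in thirds as A–C#–E–G–B: an A dominant ninth chord.
The lowest note is G, the seventh of the chord, so this is third inversion.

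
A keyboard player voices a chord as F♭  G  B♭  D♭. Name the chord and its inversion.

The pitch classes Fb, G, Bb, Db arrange in thirds as G–Bb–Db–Fb: a G diminished seventh chord.
Fb is the seventh of G diminished seventh; seventh in the bass means third inversion (figured bass 4/2).

G diminished seventh, third inversion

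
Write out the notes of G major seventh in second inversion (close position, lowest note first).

Spelling G major seventh: G–B–D–F#. In second inversion the fifth is bass, giving D, F#, G, B from the bottom.

D, F#, G, B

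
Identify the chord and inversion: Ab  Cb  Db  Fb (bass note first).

Reducing to letter names: Ab, Cb, Db, Fb. These stack in thirds as Db–Fb–Ab–Cb — a Db minor seventh chord.
With the fifth (Ab) in the bass, the chord is in second inversion (figured bass 4/3).

Db minor seventh, second inversion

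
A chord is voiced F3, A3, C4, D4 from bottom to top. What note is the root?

The distinct letter names are F, A, C, D. Arranged as a stack of thirds they read D–F–A–C, so D is the root (a D minor seventh chord).

D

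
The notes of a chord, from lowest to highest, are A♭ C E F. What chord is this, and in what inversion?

F minor-major seventh, first inversion

The distinct note names are Ab, C, E, F. Stacked in thirds they read F–Ab–C–E, which is a minor-major seventh chord on F.
The lowest note is Ab, the third of the chord, so this is first inversion (figured bass 6/5).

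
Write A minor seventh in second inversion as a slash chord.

Am7/E

Second inversion of A minor seventh has the fifth (E) in the bass. As a slash chord: Am7/E.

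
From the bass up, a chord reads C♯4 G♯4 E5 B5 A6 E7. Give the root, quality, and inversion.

The pitch classes C#, G#, E, B, A arrange in thirds as A–C#–E–G#–B: an A major ninth chord.
C# is the third of A major ninth; third in the bass means first inversion.

A major ninth, first inversion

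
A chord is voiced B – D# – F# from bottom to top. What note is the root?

B

Reordering B, D#, F# into stacked thirds gives B–D#–F#; the bottom of that stack, B, is the root.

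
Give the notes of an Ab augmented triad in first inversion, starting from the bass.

Spelling Ab augmented: Ab–C–E. In first inversion the third is bass, giving C, E, Ab from the bottom.

C, E, Ab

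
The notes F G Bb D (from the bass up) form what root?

G

F, G, Bb, D are the tones of a G minor seventh chord (G–Bb–D–F), making G the root.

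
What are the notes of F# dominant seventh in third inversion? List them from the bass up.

Spelling F# dominant seventh: F#–A#–C#–E. In third inversion the seventh is bass, giving E, F#, A#, C# from the bottom.

E, F#, A#, C#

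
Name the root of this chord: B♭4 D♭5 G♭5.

Gb

Reordering Bb, Db, Gb into stacked thirds gives Gb–Bb–Db; the bottom of that stack, Gb, is the root.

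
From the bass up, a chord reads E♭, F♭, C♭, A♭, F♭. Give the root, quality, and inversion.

Fb major seventh, third inversion

The distinct note names are Eb, Fb, Cb, Ab. Stacked in thirds they read Fb–Ab–Cb–Eb, which is a major seventh chord on Fb.
The lowest note is Eb, the seventh of the chord, so this is third inversion (figured bass 4/2).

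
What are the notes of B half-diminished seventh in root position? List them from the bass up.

B, D, F, A

Spelling B half-diminished seventh: B–D–F–A. In root position the root is bass, giving B, D, F, A from the bottom.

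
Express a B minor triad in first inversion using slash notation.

First inversion of B minor has the third (D) in the bass. As a slash chord: Bm/D.

Bm/D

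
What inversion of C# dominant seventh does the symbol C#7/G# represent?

second inversion

C#7/G# means C# dominant seventh with G# in the bass. G# is the fifth of C# dominant seventh (C#–E#–G#–B), so this is second inversion.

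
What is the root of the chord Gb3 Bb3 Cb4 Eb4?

Cb

Reordering Gb, Bb, Cb, Eb into stacked thirds gives Cb–Eb–Gb–Bb; the bottom of that stack, Cb, is the root.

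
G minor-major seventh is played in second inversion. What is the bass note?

In second inversion the fifth is lowest. For G minor-major seventh (G–Bb–D–F#) that is D.

D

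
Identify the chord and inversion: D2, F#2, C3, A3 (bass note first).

The distinct note names are D, F#, C, A. Stacked in thirds they read D–F#–A–C, which is a dominant seventh chord on D.
With the root (D) in the bass, the chord is in root position (figured bass 7).

D dominant seventh, root position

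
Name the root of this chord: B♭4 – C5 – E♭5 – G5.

The distinct letter names are Bb, C, Eb, G. Arranged as a stack of thirds they read C–Eb–G–Bb, so C is the root (a C minor seventh chord).

C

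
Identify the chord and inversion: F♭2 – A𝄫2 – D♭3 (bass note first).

The pitch classes Fb, Abb, Db arrange in thirds as Db–Fb–Abb: a Db diminished triad.
With the third (Fb) in the bass, the chord is in first inversion (figured bass 6).

Db diminished, first inversion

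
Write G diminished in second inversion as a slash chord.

Second inversion of G diminished has the fifth (Db) in the bass. As a slash chord: Gdim/Db.

Gdim/Db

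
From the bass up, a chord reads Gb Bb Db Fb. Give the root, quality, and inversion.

The distinct note names are Gb, Bb, Db, Fb. Stacked in thirds they read Gb–Bb–Db–Fb, which is a dominant seventh chord on Gb.
The lowest note is Gb, the root of the chord, so this is root position (figured bass 7).

Gb dominant seventh, root position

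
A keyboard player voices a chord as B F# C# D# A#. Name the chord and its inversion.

The distinct note names are B, F#, C#, D#, A#. Stacked in thirds they read B–D#–F#–A#–C#, which is a major ninth chord on B.
B is the root of B major ninth; root in the bass means root position.

B major ninth, root position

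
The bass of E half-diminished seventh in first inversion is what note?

The third of E half-diminished seventh (E–G–Bb–D) is G; that is the bass in first inversion.

G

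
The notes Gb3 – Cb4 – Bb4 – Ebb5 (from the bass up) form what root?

Cb

Gb, Cb, Bb, Ebb are the tones of a Cb minor-major seventh chord (Cb–Ebb–Gb–Bb), making Cb the root.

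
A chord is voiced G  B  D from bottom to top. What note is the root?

G

G, B, D are the tones of a G major triad (G–B–D), making G the root.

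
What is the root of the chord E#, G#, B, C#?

C#

The distinct letter names are E#, G#, B, C#. Arranged as a stack of thirds they read C#–E#–G#–B, so C# is the root (a C# dominant seventh chord).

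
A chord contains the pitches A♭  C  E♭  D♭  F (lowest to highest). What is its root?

Db

Ab, C, Eb, Db, F are the tones of a Db major ninth chord (Db–F–Ab–C–Eb), making Db the root.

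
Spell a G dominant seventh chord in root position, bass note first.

G dominant seventh is G–B–D–F. Root position puts the root (G) in the bass, with the remaining tones above: G, B, D, F.

G, B, D, F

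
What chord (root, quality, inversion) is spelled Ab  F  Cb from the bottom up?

The pitch classes Ab, F, Cb arrange in thirds as F–Ab–Cb: an F diminished triad.
With the third (Ab) in the bass, the chord is in first inversion (figured bass 6).

F diminished, first inversion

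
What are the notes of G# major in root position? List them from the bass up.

G#, B#, D#

Spelling G# major: G#–B#–D#. In root position the root is bass, giving G#, B#, D# from the bottom.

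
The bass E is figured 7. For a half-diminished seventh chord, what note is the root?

E

The figures 7 mean the root of the chord is in the bass. If E is the root of a half-diminished seventh chord, the root is E (chord tones E–G–Bb–D).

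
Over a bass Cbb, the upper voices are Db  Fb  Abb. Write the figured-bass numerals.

4/2

The notes Cbb, Db, Fb, Abb stack in thirds as Db–Fb–Abb–Cbb — a Db diminished seventh chord. The bass Cbb is the seventh, so this is third inversion: figured 4/2.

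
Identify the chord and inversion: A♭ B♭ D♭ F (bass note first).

The distinct note names are Ab, Bb, Db, F. Stacked in thirds they read Bb–Db–F–Ab, which is a minor seventh chord on Bb.
The lowest note is Ab, the seventh of the chord, so this is third inversion (figured bass 4/2).

Bb minor seventh, third inversion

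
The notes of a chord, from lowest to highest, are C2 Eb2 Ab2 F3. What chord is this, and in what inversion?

F minor seventh, second inversion

Reducing to letter names: C, Eb, Ab, F. These stack in thirds as F–Ab–C–Eb — an F minor seventh chord.
With the fifth (C) in the bass, the chord is in second inversion (figured bass 4/3).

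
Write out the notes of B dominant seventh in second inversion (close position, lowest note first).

B dominant seventh is B–D#–F#–A. Second inversion puts the fifth (F#) in the bass, with the remaining tones above: F#, A, B, D#.

F#, A, B, D#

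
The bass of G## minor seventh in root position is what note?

G##

The root of G## minor seventh (G##–B#–D##–F##) is G##; that is the bass in root position.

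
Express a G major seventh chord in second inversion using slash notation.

Second inversion of G major seventh has the fifth (D) in the bass. As a slash chord: Gmaj7/D.

Gmaj7/D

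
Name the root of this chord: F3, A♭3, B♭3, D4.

The distinct letter names are F, Ab, Bb, D. Arranged as a stack of thirds they read Bb–D–F–Ab, so Bb is the root (a Bb dominant seventh chord).

Bb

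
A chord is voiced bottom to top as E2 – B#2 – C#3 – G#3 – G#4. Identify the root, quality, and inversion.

Reducing to letter names: E, B#, C#, G#. These stack in thirds as C#–E–G#–B# — a C# minor-major seventh chord.
With the third (E) in the bass, the chord is in first inversion (figured bass 6/5).

C# minor-major seventh, first inversion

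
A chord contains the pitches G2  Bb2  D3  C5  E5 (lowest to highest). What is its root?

C

Reordering G, Bb, D, C, E into stacked thirds gives C–E–G–Bb–D; the bottom of that stack, C, is the root.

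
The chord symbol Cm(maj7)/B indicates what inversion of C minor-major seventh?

third inversion

Cm(maj7)/B means C minor-major seventh with B in the bass. B is the seventh of C minor-major seventh (C–Eb–G–B), so this is third inversion.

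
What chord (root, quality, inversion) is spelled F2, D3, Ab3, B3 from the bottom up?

Reducing to letter names: F, D, Ab, B. These stack in thirds as B–D–F–Ab — a B diminished seventh chord.
F is the fifth of B diminished seventh; fifth in the bass means second inversion (figured bass 4/3).

B diminished seventh, second inversion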